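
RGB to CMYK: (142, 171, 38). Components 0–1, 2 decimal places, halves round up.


R'=142/255≈0.5569, G'=171/255≈0.6706, B'=38/255≈0.1490
K = 1 - max(R',G',B') = 1 - 171/255 = 84/255 = 0.32941… → 0.33
(1-R'-K)/(1-K) simplifies to (max-R)/max with max = 171:
C = (171-142)/171 = 29/171 = 0.16959… → 0.17
M = (171-171)/171 = 0/171 = 0 → 0.00
Y = (171-38)/171 = 133/171 = 0.77777… → 0.78
= CMYK(0.17, 0.00, 0.78, 0.33)


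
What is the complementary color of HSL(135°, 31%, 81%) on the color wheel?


Complement = opposite side of color wheel = hue + 180°
H' = (135 + 180) mod 360 = 315°
S and L unchanged.
= HSL(315°, 31%, 81%)


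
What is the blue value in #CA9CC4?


Color: #CA9CC4
R = CA = 202
G = 9C = 156
B = C4 = 196
Blue = 196


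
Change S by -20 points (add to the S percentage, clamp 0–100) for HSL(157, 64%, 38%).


Original S = 64%
Adjustment = -20 percentage points
New S = 64 + (-20) = 44
Clamp to [0, 100] → 44
= HSL(157°, 44%, 38%)


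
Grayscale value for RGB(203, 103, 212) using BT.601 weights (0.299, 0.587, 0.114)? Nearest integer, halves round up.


Gray = 0.299×R + 0.587×G + 0.114×B
Gray = 0.299×203 + 0.587×103 + 0.114×212
Gray = 60.697 + 60.461 + 24.168
Gray = 145.326 → round half up → 145
Gray = 145


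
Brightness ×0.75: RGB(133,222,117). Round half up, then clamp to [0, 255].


Multiply each channel by 0.75, round half up, clamp to [0, 255]
R: 133×0.75 = 99.75 → round → 100
G: 222×0.75 = 166.5 → round → 167
B: 117×0.75 = 87.75 → round → 88
= RGB(100, 167, 88)


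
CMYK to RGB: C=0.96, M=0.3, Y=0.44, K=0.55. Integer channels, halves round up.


R = 255 × (1-C) × (1-K) = 255 × 0.04 × 0.45 = 4.59 → 5
G = 255 × (1-M) × (1-K) = 255 × 0.70 × 0.45 = 80.325 → 80
B = 255 × (1-Y) × (1-K) = 255 × 0.56 × 0.45 = 64.26 → 64
= RGB(5, 80, 64)


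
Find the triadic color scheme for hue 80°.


Triadic: equally spaced at 120° intervals
H1 = 80°
H2 = (80 + 120) mod 360 = 200°
H3 = (80 + 240) mod 360 = 320°
Triadic = 80°, 200°, 320°


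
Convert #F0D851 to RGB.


F0 → 240 (R)
D8 → 216 (G)
51 → 81 (B)
= RGB(240, 216, 81)


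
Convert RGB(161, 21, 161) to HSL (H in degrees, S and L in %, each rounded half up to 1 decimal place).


Normalize: R'=161/255≈0.6314, G'=21/255≈0.0824, B'=161/255≈0.6314
Max=161/255, Min=21/255, Δ=Max-Min=140/255
L = (Max+Min)/2 = (161+21)/510 = 182/510 = 0.35686… → L = 35.7%
L ≤ 0.5 → S = Δ/(Max+Min) = 140/(161+21) = 140/182 = 0.76923… → S = 76.9%
(the 1/255 factors cancel in S and H, so raw channel differences can be used)
Max is R' → H = 60 × (((G-B)/Δ) mod 6) = 60 × (((21-161)/140) mod 6)
  (-140)/140 = -1; negative, so add 6 → 5
  H = 60 × 5 = 300° → H = 300.0°
= HSL(300.0°, 76.9%, 35.7%)


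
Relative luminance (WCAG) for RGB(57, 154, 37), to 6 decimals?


Linearize each channel (sRGB transfer function): c = v/255; c_lin = c/12.92 if c ≤ 0.04045, else ((c+0.055)/1.055)^2.4
  R: 57/255 ≈ 0.223529 > 0.04045 → ((0.223529+0.055)/1.055)^2.4 ≈ 0.040915
  G: 154/255 ≈ 0.603922 > 0.04045 → ((0.603922+0.055)/1.055)^2.4 ≈ 0.323143
  B: 37/255 ≈ 0.145098 > 0.04045 → ((0.145098+0.055)/1.055)^2.4 ≈ 0.018500
R_lin = 0.040915, G_lin = 0.323143, B_lin = 0.018500
L = 0.2126×R + 0.7152×G + 0.0722×B
L = 0.2126×0.040915 + 0.7152×0.323143 + 0.0722×0.018500
L ≈ 0.241146


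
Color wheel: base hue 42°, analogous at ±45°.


Base hue: 42°
Left analog: (42 - 45) mod 360 = 357°
Right analog: (42 + 45) mod 360 = 87°
Analogous hues = 357° and 87°


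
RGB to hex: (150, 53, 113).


R = 150 → 96 (hex)
G = 53 → 35 (hex)
B = 113 → 71 (hex)
Hex = #963571


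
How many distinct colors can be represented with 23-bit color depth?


Colors = 2^bits = 2^23
= 8,388,608 colors


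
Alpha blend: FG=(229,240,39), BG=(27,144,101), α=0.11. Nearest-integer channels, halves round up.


C = α×F + (1-α)×B, with 1-α = 0.89
R: 0.11×229 + 0.89×27 = 25.19 + 24.03 = 49.22 → 49
G: 0.11×240 + 0.89×144 = 26.40 + 128.16 = 154.56 → 155
B: 0.11×39 + 0.89×101 = 4.29 + 89.89 = 94.18 → 94
= RGB(49, 155, 94)


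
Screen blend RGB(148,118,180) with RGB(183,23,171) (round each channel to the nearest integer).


Screen: C = 255 - (255-A)×(255-B)/255, rounded to nearest integer
R: 255 - (255-148)×(255-183)/255 = 255 - 7704/255 ≈ 255 - 30.212 = 224.788 → 225
G: 255 - (255-118)×(255-23)/255 = 255 - 31784/255 ≈ 255 - 124.643 = 130.357 → 130
B: 255 - (255-180)×(255-171)/255 = 255 - 6300/255 ≈ 255 - 24.706 = 230.294 → 230
= RGB(225, 130, 230)


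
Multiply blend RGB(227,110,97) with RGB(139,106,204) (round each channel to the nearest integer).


Multiply: C = A×B/255, rounded to nearest integer
R: 227×139/255 = 31553/255 ≈ 123.737 → 124
G: 110×106/255 = 11660/255 ≈ 45.725 → 46
B: 97×204/255 = 19788/255 ≈ 77.600 → 78
= RGB(124, 46, 78)


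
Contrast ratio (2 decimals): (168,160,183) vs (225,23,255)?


Linearize each sRGB channel c=v/255: c/12.92 if c ≤ 0.04045 else ((c+0.055)/1.055)^2.4
L = 0.2126×R_lin + 0.7152×G_lin + 0.0722×B_lin
Color 1 (168,160,183):
  R=168: 168/255≈0.6588 > 0.04045 → ((0.6588+0.055)/1.055)^2.4 ≈ 0.39157
  G=160: 160/255≈0.6275 > 0.04045 → ((0.6275+0.055)/1.055)^2.4 ≈ 0.35153
  B=183: 183/255≈0.7176 > 0.04045 → ((0.7176+0.055)/1.055)^2.4 ≈ 0.47353
  L1 = 0.2126×0.39157 + 0.7152×0.35153 + 0.0722×0.47353 ≈ 0.36885
Color 2 (225,23,255):
  R=225: 225/255≈0.8824 > 0.04045 → ((0.8824+0.055)/1.055)^2.4 ≈ 0.75294
  G=23: 23/255≈0.0902 > 0.04045 → ((0.0902+0.055)/1.055)^2.4 ≈ 0.00857
  B=255: 255/255≈1.0000 > 0.04045 → ((1.0000+0.055)/1.055)^2.4 ≈ 1.00000
  L2 = 0.2126×0.75294 + 0.7152×0.00857 + 0.0722×1.00000 ≈ 0.23840
Lighter = 0.36885, Darker = 0.23840
Ratio = (L_lighter + 0.05) / (L_darker + 0.05)
Ratio = (0.36885 + 0.05) / (0.23840 + 0.05) = 0.41885 / 0.28840 ≈ 1.4523
Ratio ≈ 1.45:1


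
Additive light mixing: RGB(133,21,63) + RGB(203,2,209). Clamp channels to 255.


Additive: each channel = min(255, C₁+C₂)
R: 133+203 = 336 → 255
G: 21+2 = 23 → 23
B: 63+209 = 272 → 255
= RGB(255, 23, 255)


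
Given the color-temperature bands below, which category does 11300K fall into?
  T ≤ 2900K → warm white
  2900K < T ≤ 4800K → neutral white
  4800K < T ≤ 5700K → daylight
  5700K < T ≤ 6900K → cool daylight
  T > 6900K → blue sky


Temperature: 11300K
11300K > 6900K → blue sky
Classification: blue sky


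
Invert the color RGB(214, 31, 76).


Invert: (255-R, 255-G, 255-B)
R: 255-214 = 41
G: 255-31 = 224
B: 255-76 = 179
= RGB(41, 224, 179)


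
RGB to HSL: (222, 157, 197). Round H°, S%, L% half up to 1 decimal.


Normalize: R'=222/255≈0.8706, G'=157/255≈0.6157, B'=197/255≈0.7725
Max=222/255, Min=157/255, Δ=Max-Min=65/255
L = (Max+Min)/2 = (222+157)/510 = 379/510 = 0.74313… → L = 74.3%
L > 0.5 → S = Δ/(2-Max-Min) = 65/(510-222-157) = 65/131 = 0.49618… → S = 49.6%
(the 1/255 factors cancel in S and H, so raw channel differences can be used)
Max is R' → H = 60 × (((G-B)/Δ) mod 6) = 60 × (((157-197)/65) mod 6)
  (-40)/65 = -0.6153…; negative, so add 6 → 5.3846…
  H = 60 × 5.3846… = 323.076…° → H = 323.1°
= HSL(323.1°, 49.6%, 74.3%)


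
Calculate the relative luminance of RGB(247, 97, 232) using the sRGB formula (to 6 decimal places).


Linearize each channel (sRGB transfer function): c = v/255; c_lin = c/12.92 if c ≤ 0.04045, else ((c+0.055)/1.055)^2.4
  R: 247/255 ≈ 0.968627 > 0.04045 → ((0.968627+0.055)/1.055)^2.4 ≈ 0.930111
  G: 97/255 ≈ 0.380392 > 0.04045 → ((0.380392+0.055)/1.055)^2.4 ≈ 0.119538
  B: 232/255 ≈ 0.909804 > 0.04045 → ((0.909804+0.055)/1.055)^2.4 ≈ 0.806952
R_lin = 0.930111, G_lin = 0.119538, B_lin = 0.806952
L = 0.2126×R + 0.7152×G + 0.0722×B
L = 0.2126×0.930111 + 0.7152×0.119538 + 0.0722×0.806952
L ≈ 0.341497


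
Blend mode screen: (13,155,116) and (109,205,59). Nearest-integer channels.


Screen: C = 255 - (255-A)×(255-B)/255, rounded to nearest integer
R: 255 - (255-13)×(255-109)/255 = 255 - 35332/255 ≈ 255 - 138.557 = 116.443 → 116
G: 255 - (255-155)×(255-205)/255 = 255 - 5000/255 ≈ 255 - 19.608 = 235.392 → 235
B: 255 - (255-116)×(255-59)/255 = 255 - 27244/255 ≈ 255 - 106.839 = 148.161 → 148
= RGB(116, 235, 148)


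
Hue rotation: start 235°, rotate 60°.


New hue = (H + rotation) mod 360
New hue = (235 + 60) mod 360
= 295 mod 360
= 295°


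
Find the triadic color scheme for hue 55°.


Triadic: equally spaced at 120° intervals
H1 = 55°
H2 = (55 + 120) mod 360 = 175°
H3 = (55 + 240) mod 360 = 295°
Triadic = 55°, 175°, 295°


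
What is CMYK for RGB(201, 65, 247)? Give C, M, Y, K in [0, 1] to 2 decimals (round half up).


R'=201/255≈0.7882, G'=65/255≈0.2549, B'=247/255≈0.9686
K = 1 - max(R',G',B') = 1 - 247/255 = 8/255 = 0.03137… → 0.03
(1-R'-K)/(1-K) simplifies to (max-R)/max with max = 247:
C = (247-201)/247 = 46/247 = 0.18623… → 0.19
M = (247-65)/247 = 182/247 = 0.73684… → 0.74
Y = (247-247)/247 = 0/247 = 0 → 0.00
= CMYK(0.19, 0.74, 0.00, 0.03)


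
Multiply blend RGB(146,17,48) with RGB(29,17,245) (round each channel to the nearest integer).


Multiply: C = A×B/255, rounded to nearest integer
R: 146×29/255 = 4234/255 ≈ 16.604 → 17
G: 17×17/255 = 289/255 ≈ 1.133 → 1
B: 48×245/255 = 11760/255 ≈ 46.118 → 46
= RGB(17, 1, 46)


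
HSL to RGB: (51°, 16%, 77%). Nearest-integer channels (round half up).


H=51°, S=0.16, L=0.77
C = (1-|2L-1|)×S = (1-|0.54|)×0.16 = 0.0736
H' = H/60 = 51/60 ≈ 0.8500; X = C×(1-|H' mod 2 - 1|) = 0.06256
m = L - C/2 = 0.77 - 0.0368 = 0.7332
Sector ⌊H'⌋ = 0 → (R',G',B') = (0.0736, 0.06256, 0.0)
RGB = ((R'+m)×255, (G'+m)×255, (B'+m)×255) = (205.734, 202.9188, 186.966)
Round half up → RGB(206, 203, 187)


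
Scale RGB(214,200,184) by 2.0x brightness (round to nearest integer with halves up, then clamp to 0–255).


Multiply each channel by 2.0, round half up, clamp to [0, 255]
R: 214×2.0 = 428 → clamp → 255
G: 200×2.0 = 400 → clamp → 255
B: 184×2.0 = 368 → clamp → 255
= RGB(255, 255, 255)


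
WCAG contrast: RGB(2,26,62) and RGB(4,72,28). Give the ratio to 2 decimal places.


Linearize each sRGB channel c=v/255: c/12.92 if c ≤ 0.04045 else ((c+0.055)/1.055)^2.4
L = 0.2126×R_lin + 0.7152×G_lin + 0.0722×B_lin
Color 1 (2,26,62):
  R=2: 2/255≈0.0078 ≤ 0.04045 → 0.0078/12.92 ≈ 0.00061
  G=26: 26/255≈0.1020 > 0.04045 → ((0.1020+0.055)/1.055)^2.4 ≈ 0.01033
  B=62: 62/255≈0.2431 > 0.04045 → ((0.2431+0.055)/1.055)^2.4 ≈ 0.04817
  L1 = 0.2126×0.00061 + 0.7152×0.01033 + 0.0722×0.04817 ≈ 0.01099
Color 2 (4,72,28):
  R=4: 4/255≈0.0157 ≤ 0.04045 → 0.0157/12.92 ≈ 0.00121
  G=72: 72/255≈0.2824 > 0.04045 → ((0.2824+0.055)/1.055)^2.4 ≈ 0.06480
  B=28: 28/255≈0.1098 > 0.04045 → ((0.1098+0.055)/1.055)^2.4 ≈ 0.01161
  L2 = 0.2126×0.00121 + 0.7152×0.06480 + 0.0722×0.01161 ≈ 0.04744
Lighter = 0.04744, Darker = 0.01099
Ratio = (L_lighter + 0.05) / (L_darker + 0.05)
Ratio = (0.04744 + 0.05) / (0.01099 + 0.05) = 0.09744 / 0.06099 ≈ 1.5976
Ratio ≈ 1.60:1


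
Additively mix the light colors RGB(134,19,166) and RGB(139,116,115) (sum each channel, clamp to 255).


Additive: each channel = min(255, C₁+C₂)
R: 134+139 = 273 → 255
G: 19+116 = 135 → 135
B: 166+115 = 281 → 255
= RGB(255, 135, 255)


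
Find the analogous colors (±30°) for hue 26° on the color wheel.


Base hue: 26°
Left analog: (26 - 30) mod 360 = 356°
Right analog: (26 + 30) mod 360 = 56°
Analogous hues = 356° and 56°


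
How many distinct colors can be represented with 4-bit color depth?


Colors = 2^bits = 2^4
= 16 colors


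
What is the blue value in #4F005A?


Color: #4F005A
R = 4F = 79
G = 00 = 0
B = 5A = 90
Blue = 90


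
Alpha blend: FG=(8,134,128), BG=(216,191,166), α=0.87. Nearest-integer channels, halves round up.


C = α×F + (1-α)×B, with 1-α = 0.13
R: 0.87×8 + 0.13×216 = 6.96 + 28.08 = 35.04 → 35
G: 0.87×134 + 0.13×191 = 116.58 + 24.83 = 141.41 → 141
B: 0.87×128 + 0.13×166 = 111.36 + 21.58 = 132.94 → 133
= RGB(35, 141, 133)


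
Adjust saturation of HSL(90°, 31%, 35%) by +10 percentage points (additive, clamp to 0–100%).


Original S = 31%
Adjustment = +10 percentage points
New S = 31 + (10) = 41
Clamp to [0, 100] → 41
= HSL(90°, 41%, 35%)


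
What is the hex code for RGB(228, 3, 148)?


R = 228 → E4 (hex)
G = 3 → 03 (hex)
B = 148 → 94 (hex)
Hex = #E40394


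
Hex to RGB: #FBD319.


FB → 251 (R)
D3 → 211 (G)
19 → 25 (B)
= RGB(251, 211, 25)


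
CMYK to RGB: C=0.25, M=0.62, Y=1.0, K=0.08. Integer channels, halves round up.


R = 255 × (1-C) × (1-K) = 255 × 0.75 × 0.92 = 175.95 → 176
G = 255 × (1-M) × (1-K) = 255 × 0.38 × 0.92 = 89.148 → 89
B = 255 × (1-Y) × (1-K) = 255 × 0.00 × 0.92 = 0
= RGB(176, 89, 0)


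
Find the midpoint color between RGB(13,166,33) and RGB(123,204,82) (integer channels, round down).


Midpoint: each channel = ⌊(C₁+C₂)/2⌋
R: ⌊(13+123)/2⌋ = 68
G: ⌊(166+204)/2⌋ = 185
B: ⌊(33+82)/2⌋ = 57
= RGB(68, 185, 57)


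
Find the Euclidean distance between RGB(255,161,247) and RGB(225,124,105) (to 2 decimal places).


d = √[(R₁-R₂)² + (G₁-G₂)² + (B₁-B₂)²]
d = √[(255-225)² + (161-124)² + (247-105)²]
d = √[900 + 1369 + 20164]
d = √22433
d ≈ 149.78


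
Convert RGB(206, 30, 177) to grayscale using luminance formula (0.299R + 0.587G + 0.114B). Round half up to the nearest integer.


Gray = 0.299×R + 0.587×G + 0.114×B
Gray = 0.299×206 + 0.587×30 + 0.114×177
Gray = 61.594 + 17.610 + 20.178
Gray = 99.382 → round half up → 99
Gray = 99


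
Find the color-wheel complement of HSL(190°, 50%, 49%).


Complement = opposite side of color wheel = hue + 180°
H' = (190 + 180) mod 360 = 10°
S and L unchanged.
= HSL(10°, 50%, 49%)


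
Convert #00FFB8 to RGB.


00 → 0 (R)
FF → 255 (G)
B8 → 184 (B)
= RGB(0, 255, 184)


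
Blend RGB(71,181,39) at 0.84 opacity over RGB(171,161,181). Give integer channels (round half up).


C = α×F + (1-α)×B, with 1-α = 0.16
R: 0.84×71 + 0.16×171 = 59.64 + 27.36 = 87.00 → 87
G: 0.84×181 + 0.16×161 = 152.04 + 25.76 = 177.80 → 178
B: 0.84×39 + 0.16×181 = 32.76 + 28.96 = 61.72 → 62
= RGB(87, 178, 62)


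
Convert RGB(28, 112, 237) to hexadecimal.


R = 28 → 1C (hex)
G = 112 → 70 (hex)
B = 237 → ED (hex)
Hex = #1C70ED


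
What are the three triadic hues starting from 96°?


Triadic: equally spaced at 120° intervals
H1 = 96°
H2 = (96 + 120) mod 360 = 216°
H3 = (96 + 240) mod 360 = 336°
Triadic = 96°, 216°, 336°


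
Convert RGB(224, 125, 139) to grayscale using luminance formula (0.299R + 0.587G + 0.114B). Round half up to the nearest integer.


Gray = 0.299×R + 0.587×G + 0.114×B
Gray = 0.299×224 + 0.587×125 + 0.114×139
Gray = 66.976 + 73.375 + 15.846
Gray = 156.197 → round half up → 156
Gray = 156


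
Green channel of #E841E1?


Color: #E841E1
R = E8 = 232
G = 41 = 65
B = E1 = 225
Green = 65


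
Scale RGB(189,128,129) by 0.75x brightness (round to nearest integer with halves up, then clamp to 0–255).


Multiply each channel by 0.75, round half up, clamp to [0, 255]
R: 189×0.75 = 141.75 → round → 142
G: 128×0.75 = 96
B: 129×0.75 = 96.75 → round → 97
= RGB(142, 96, 97)


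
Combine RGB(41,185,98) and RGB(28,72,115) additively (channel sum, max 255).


Additive: each channel = min(255, C₁+C₂)
R: 41+28 = 69 → 69
G: 185+72 = 257 → 255
B: 98+115 = 213 → 213
= RGB(69, 255, 213)


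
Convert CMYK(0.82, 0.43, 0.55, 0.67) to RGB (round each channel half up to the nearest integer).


R = 255 × (1-C) × (1-K) = 255 × 0.18 × 0.33 = 15.147 → 15
G = 255 × (1-M) × (1-K) = 255 × 0.57 × 0.33 = 47.9655 → 48
B = 255 × (1-Y) × (1-K) = 255 × 0.45 × 0.33 = 37.8675 → 38
= RGB(15, 48, 38)


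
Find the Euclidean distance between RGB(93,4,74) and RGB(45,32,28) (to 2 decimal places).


d = √[(R₁-R₂)² + (G₁-G₂)² + (B₁-B₂)²]
d = √[(93-45)² + (4-32)² + (74-28)²]
d = √[2304 + 784 + 2116]
d = √5204
d ≈ 72.14


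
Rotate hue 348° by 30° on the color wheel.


New hue = (H + rotation) mod 360
New hue = (348 + 30) mod 360
= 378 mod 360
= 18°


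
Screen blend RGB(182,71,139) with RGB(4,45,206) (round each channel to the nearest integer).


Screen: C = 255 - (255-A)×(255-B)/255, rounded to nearest integer
R: 255 - (255-182)×(255-4)/255 = 255 - 18323/255 ≈ 255 - 71.855 = 183.145 → 183
G: 255 - (255-71)×(255-45)/255 = 255 - 38640/255 ≈ 255 - 151.529 = 103.471 → 103
B: 255 - (255-139)×(255-206)/255 = 255 - 5684/255 ≈ 255 - 22.290 = 232.710 → 233
= RGB(183, 103, 233)


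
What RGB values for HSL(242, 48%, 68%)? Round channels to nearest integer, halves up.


H=242°, S=0.48, L=0.68
C = (1-|2L-1|)×S = (1-|0.36|)×0.48 = 0.3072
H' = H/60 = 242/60 ≈ 4.0333; X = C×(1-|H' mod 2 - 1|) = 0.01024
m = L - C/2 = 0.68 - 0.1536 = 0.5264
Sector ⌊H'⌋ = 4 → (R',G',B') = (0.01024, 0.0, 0.3072)
RGB = ((R'+m)×255, (G'+m)×255, (B'+m)×255) = (136.8432, 134.232, 212.568)
Round half up → RGB(137, 134, 213)


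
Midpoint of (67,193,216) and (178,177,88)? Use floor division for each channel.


Midpoint: each channel = ⌊(C₁+C₂)/2⌋
R: ⌊(67+178)/2⌋ = 122
G: ⌊(193+177)/2⌋ = 185
B: ⌊(216+88)/2⌋ = 152
= RGB(122, 185, 152)


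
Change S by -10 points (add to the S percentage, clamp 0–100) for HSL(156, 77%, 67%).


Original S = 77%
Adjustment = -10 percentage points
New S = 77 + (-10) = 67
Clamp to [0, 100] → 67
= HSL(156°, 67%, 67%)


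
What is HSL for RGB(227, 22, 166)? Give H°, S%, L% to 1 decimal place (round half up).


Normalize: R'=227/255≈0.8902, G'=22/255≈0.0863, B'=166/255≈0.6510
Max=227/255, Min=22/255, Δ=Max-Min=205/255
L = (Max+Min)/2 = (227+22)/510 = 249/510 = 0.48823… → L = 48.8%
L ≤ 0.5 → S = Δ/(Max+Min) = 205/(227+22) = 205/249 = 0.82329… → S = 82.3%
(the 1/255 factors cancel in S and H, so raw channel differences can be used)
Max is R' → H = 60 × (((G-B)/Δ) mod 6) = 60 × (((22-166)/205) mod 6)
  (-144)/205 = -0.7024…; negative, so add 6 → 5.2975…
  H = 60 × 5.2975… = 317.853…° → H = 317.9°
= HSL(317.9°, 82.3%, 48.8%)


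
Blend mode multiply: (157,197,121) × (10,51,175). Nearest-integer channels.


Multiply: C = A×B/255, rounded to nearest integer
R: 157×10/255 = 1570/255 ≈ 6.157 → 6
G: 197×51/255 = 10047/255 ≈ 39.400 → 39
B: 121×175/255 = 21175/255 ≈ 83.039 → 83
= RGB(6, 39, 83)


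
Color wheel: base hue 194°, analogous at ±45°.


Base hue: 194°
Left analog: (194 - 45) mod 360 = 149°
Right analog: (194 + 45) mod 360 = 239°
Analogous hues = 149° and 239°


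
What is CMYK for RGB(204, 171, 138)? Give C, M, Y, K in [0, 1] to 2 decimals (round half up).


R'=204/255≈0.8000, G'=171/255≈0.6706, B'=138/255≈0.5412
K = 1 - max(R',G',B') = 1 - 204/255 = 51/255 = 0.2 → 0.20
(1-R'-K)/(1-K) simplifies to (max-R)/max with max = 204:
C = (204-204)/204 = 0/204 = 0 → 0.00
M = (204-171)/204 = 33/204 = 0.16176… → 0.16
Y = (204-138)/204 = 66/204 = 0.32352… → 0.32
= CMYK(0.00, 0.16, 0.32, 0.20)


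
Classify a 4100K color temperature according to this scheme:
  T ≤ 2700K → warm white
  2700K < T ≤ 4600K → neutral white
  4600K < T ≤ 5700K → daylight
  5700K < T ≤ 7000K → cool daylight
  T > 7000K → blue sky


Temperature: 4100K
2700K < 4100K ≤ 4600K → neutral white
Classification: neutral white


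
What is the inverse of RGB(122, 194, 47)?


Invert: (255-R, 255-G, 255-B)
R: 255-122 = 133
G: 255-194 = 61
B: 255-47 = 208
= RGB(133, 61, 208)


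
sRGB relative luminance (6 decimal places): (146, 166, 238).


Linearize each channel (sRGB transfer function): c = v/255; c_lin = c/12.92 if c ≤ 0.04045, else ((c+0.055)/1.055)^2.4
  R: 146/255 ≈ 0.572549 > 0.04045 → ((0.572549+0.055)/1.055)^2.4 ≈ 0.287441
  G: 166/255 ≈ 0.650980 > 0.04045 → ((0.650980+0.055)/1.055)^2.4 ≈ 0.381326
  B: 238/255 ≈ 0.933333 > 0.04045 → ((0.933333+0.055)/1.055)^2.4 ≈ 0.854993
R_lin = 0.287441, G_lin = 0.381326, B_lin = 0.854993
L = 0.2126×R + 0.7152×G + 0.0722×B
L = 0.2126×0.287441 + 0.7152×0.381326 + 0.0722×0.854993
L ≈ 0.395565


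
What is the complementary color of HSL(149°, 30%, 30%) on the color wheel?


Complement = opposite side of color wheel = hue + 180°
H' = (149 + 180) mod 360 = 329°
S and L unchanged.
= HSL(329°, 30%, 30%)


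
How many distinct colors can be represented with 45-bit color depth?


Colors = 2^bits = 2^45
= 35,184,372,088,832 colors


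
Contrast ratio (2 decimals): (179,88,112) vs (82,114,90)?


Linearize each sRGB channel c=v/255: c/12.92 if c ≤ 0.04045 else ((c+0.055)/1.055)^2.4
L = 0.2126×R_lin + 0.7152×G_lin + 0.0722×B_lin
Color 1 (179,88,112):
  R=179: 179/255≈0.7020 > 0.04045 → ((0.7020+0.055)/1.055)^2.4 ≈ 0.45079
  G=88: 88/255≈0.3451 > 0.04045 → ((0.3451+0.055)/1.055)^2.4 ≈ 0.09759
  B=112: 112/255≈0.4392 > 0.04045 → ((0.4392+0.055)/1.055)^2.4 ≈ 0.16203
  L1 = 0.2126×0.45079 + 0.7152×0.09759 + 0.0722×0.16203 ≈ 0.17733
Color 2 (82,114,90):
  R=82: 82/255≈0.3216 > 0.04045 → ((0.3216+0.055)/1.055)^2.4 ≈ 0.08438
  G=114: 114/255≈0.4471 > 0.04045 → ((0.4471+0.055)/1.055)^2.4 ≈ 0.16827
  B=90: 90/255≈0.3529 > 0.04045 → ((0.3529+0.055)/1.055)^2.4 ≈ 0.10224
  L2 = 0.2126×0.08438 + 0.7152×0.16827 + 0.0722×0.10224 ≈ 0.14567
Lighter = 0.17733, Darker = 0.14567
Ratio = (L_lighter + 0.05) / (L_darker + 0.05)
Ratio = (0.17733 + 0.05) / (0.14567 + 0.05) = 0.22733 / 0.19567 ≈ 1.1618
Ratio ≈ 1.16:1


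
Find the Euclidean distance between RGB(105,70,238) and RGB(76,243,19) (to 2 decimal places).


d = √[(R₁-R₂)² + (G₁-G₂)² + (B₁-B₂)²]
d = √[(105-76)² + (70-243)² + (238-19)²]
d = √[841 + 29929 + 47961]
d = √78731
d ≈ 280.59


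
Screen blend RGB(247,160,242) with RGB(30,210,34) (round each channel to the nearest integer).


Screen: C = 255 - (255-A)×(255-B)/255, rounded to nearest integer
R: 255 - (255-247)×(255-30)/255 = 255 - 1800/255 ≈ 255 - 7.059 = 247.941 → 248
G: 255 - (255-160)×(255-210)/255 = 255 - 4275/255 ≈ 255 - 16.765 = 238.235 → 238
B: 255 - (255-242)×(255-34)/255 = 255 - 2873/255 ≈ 255 - 11.267 = 243.733 → 244
= RGB(248, 238, 244)


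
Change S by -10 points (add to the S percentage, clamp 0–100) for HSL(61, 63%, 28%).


Original S = 63%
Adjustment = -10 percentage points
New S = 63 + (-10) = 53
Clamp to [0, 100] → 53
= HSL(61°, 53%, 28%)


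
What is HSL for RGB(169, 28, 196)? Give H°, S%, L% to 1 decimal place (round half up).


Normalize: R'=169/255≈0.6627, G'=28/255≈0.1098, B'=196/255≈0.7686
Max=196/255, Min=28/255, Δ=Max-Min=168/255
L = (Max+Min)/2 = (196+28)/510 = 224/510 = 0.43921… → L = 43.9%
L ≤ 0.5 → S = Δ/(Max+Min) = 168/(196+28) = 168/224 = 0.75 → S = 75.0%
(the 1/255 factors cancel in S and H, so raw channel differences can be used)
Max is B' → H = 60 × ((R-G)/Δ + 4) = 60 × ((169-28)/168 + 4)
  141/168 + 4 = 0.8392… + 4 = 4.8392…
  H = 60 × 4.8392… = 290.357…° → H = 290.4°
= HSL(290.4°, 75.0%, 43.9%)


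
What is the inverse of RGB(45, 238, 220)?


Invert: (255-R, 255-G, 255-B)
R: 255-45 = 210
G: 255-238 = 17
B: 255-220 = 35
= RGB(210, 17, 35)


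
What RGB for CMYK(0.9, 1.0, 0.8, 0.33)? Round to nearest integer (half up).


R = 255 × (1-C) × (1-K) = 255 × 0.10 × 0.67 = 17.085 → 17
G = 255 × (1-M) × (1-K) = 255 × 0.00 × 0.67 = 0
B = 255 × (1-Y) × (1-K) = 255 × 0.20 × 0.67 = 34.17 → 34
= RGB(17, 0, 34)


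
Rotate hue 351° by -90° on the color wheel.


New hue = (H + rotation) mod 360
New hue = (351 -90) mod 360
= 261 mod 360
= 261°


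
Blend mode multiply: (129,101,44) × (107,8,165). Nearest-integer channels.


Multiply: C = A×B/255, rounded to nearest integer
R: 129×107/255 = 13803/255 ≈ 54.129 → 54
G: 101×8/255 = 808/255 ≈ 3.169 → 3
B: 44×165/255 = 7260/255 ≈ 28.471 → 28
= RGB(54, 3, 28)


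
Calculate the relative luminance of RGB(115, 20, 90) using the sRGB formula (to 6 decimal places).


Linearize each channel (sRGB transfer function): c = v/255; c_lin = c/12.92 if c ≤ 0.04045, else ((c+0.055)/1.055)^2.4
  R: 115/255 ≈ 0.450980 > 0.04045 → ((0.450980+0.055)/1.055)^2.4 ≈ 0.171441
  G: 20/255 ≈ 0.078431 > 0.04045 → ((0.078431+0.055)/1.055)^2.4 ≈ 0.006995
  B: 90/255 ≈ 0.352941 > 0.04045 → ((0.352941+0.055)/1.055)^2.4 ≈ 0.102242
R_lin = 0.171441, G_lin = 0.006995, B_lin = 0.102242
L = 0.2126×R + 0.7152×G + 0.0722×B
L = 0.2126×0.171441 + 0.7152×0.006995 + 0.0722×0.102242
L ≈ 0.048833


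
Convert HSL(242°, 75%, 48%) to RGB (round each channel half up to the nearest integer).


H=242°, S=0.75, L=0.48
C = (1-|2L-1|)×S = (1-|-0.04|)×0.75 = 0.72
H' = H/60 = 242/60 ≈ 4.0333; X = C×(1-|H' mod 2 - 1|) = 0.024
m = L - C/2 = 0.48 - 0.36 = 0.12
Sector ⌊H'⌋ = 4 → (R',G',B') = (0.024, 0.0, 0.72)
RGB = ((R'+m)×255, (G'+m)×255, (B'+m)×255) = (36.72, 30.6, 214.2)
Round half up → RGB(37, 31, 214)


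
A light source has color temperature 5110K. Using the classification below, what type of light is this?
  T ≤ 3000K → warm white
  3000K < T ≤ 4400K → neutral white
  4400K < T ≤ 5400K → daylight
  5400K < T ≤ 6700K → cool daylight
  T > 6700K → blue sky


Temperature: 5110K
4400K < 5110K ≤ 5400K → daylight
Classification: daylight


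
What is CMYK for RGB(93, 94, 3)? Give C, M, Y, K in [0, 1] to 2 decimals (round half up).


R'=93/255≈0.3647, G'=94/255≈0.3686, B'=3/255≈0.0118
K = 1 - max(R',G',B') = 1 - 94/255 = 161/255 = 0.63137… → 0.63
(1-R'-K)/(1-K) simplifies to (max-R)/max with max = 94:
C = (94-93)/94 = 1/94 = 0.01063… → 0.01
M = (94-94)/94 = 0/94 = 0 → 0.00
Y = (94-3)/94 = 91/94 = 0.96808… → 0.97
= CMYK(0.01, 0.00, 0.97, 0.63)


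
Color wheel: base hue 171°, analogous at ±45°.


Base hue: 171°
Left analog: (171 - 45) mod 360 = 126°
Right analog: (171 + 45) mod 360 = 216°
Analogous hues = 126° and 216°


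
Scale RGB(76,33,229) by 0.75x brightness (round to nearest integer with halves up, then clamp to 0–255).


Multiply each channel by 0.75, round half up, clamp to [0, 255]
R: 76×0.75 = 57
G: 33×0.75 = 24.75 → round → 25
B: 229×0.75 = 171.75 → round → 172
= RGB(57, 25, 172)


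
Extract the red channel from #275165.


Color: #275165
R = 27 = 39
G = 51 = 81
B = 65 = 101
Red = 39


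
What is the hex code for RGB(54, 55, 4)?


R = 54 → 36 (hex)
G = 55 → 37 (hex)
B = 4 → 04 (hex)
Hex = #363704


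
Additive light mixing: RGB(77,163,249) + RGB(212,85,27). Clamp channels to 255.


Additive: each channel = min(255, C₁+C₂)
R: 77+212 = 289 → 255
G: 163+85 = 248 → 248
B: 249+27 = 276 → 255
= RGB(255, 248, 255)


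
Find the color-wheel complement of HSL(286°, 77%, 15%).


Complement = opposite side of color wheel = hue + 180°
H' = (286 + 180) mod 360 = 106°
S and L unchanged.
= HSL(106°, 77%, 15%)


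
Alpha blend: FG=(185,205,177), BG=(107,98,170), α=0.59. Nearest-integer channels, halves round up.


C = α×F + (1-α)×B, with 1-α = 0.41
R: 0.59×185 + 0.41×107 = 109.15 + 43.87 = 153.02 → 153
G: 0.59×205 + 0.41×98 = 120.95 + 40.18 = 161.13 → 161
B: 0.59×177 + 0.41×170 = 104.43 + 69.70 = 174.13 → 174
= RGB(153, 161, 174)


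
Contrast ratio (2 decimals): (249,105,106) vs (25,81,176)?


Linearize each sRGB channel c=v/255: c/12.92 if c ≤ 0.04045 else ((c+0.055)/1.055)^2.4
L = 0.2126×R_lin + 0.7152×G_lin + 0.0722×B_lin
Color 1 (249,105,106):
  R=249: 249/255≈0.9765 > 0.04045 → ((0.9765+0.055)/1.055)^2.4 ≈ 0.94731
  G=105: 105/255≈0.4118 > 0.04045 → ((0.4118+0.055)/1.055)^2.4 ≈ 0.14126
  B=106: 106/255≈0.4157 > 0.04045 → ((0.4157+0.055)/1.055)^2.4 ≈ 0.14413
  L1 = 0.2126×0.94731 + 0.7152×0.14126 + 0.0722×0.14413 ≈ 0.31283
Color 2 (25,81,176):
  R=25: 25/255≈0.0980 > 0.04045 → ((0.0980+0.055)/1.055)^2.4 ≈ 0.00972
  G=81: 81/255≈0.3176 > 0.04045 → ((0.3176+0.055)/1.055)^2.4 ≈ 0.08228
  B=176: 176/255≈0.6902 > 0.04045 → ((0.6902+0.055)/1.055)^2.4 ≈ 0.43415
  L2 = 0.2126×0.00972 + 0.7152×0.08228 + 0.0722×0.43415 ≈ 0.09226
Lighter = 0.31283, Darker = 0.09226
Ratio = (L_lighter + 0.05) / (L_darker + 0.05)
Ratio = (0.31283 + 0.05) / (0.09226 + 0.05) = 0.36283 / 0.14226 ≈ 2.5505
Ratio ≈ 2.55:1


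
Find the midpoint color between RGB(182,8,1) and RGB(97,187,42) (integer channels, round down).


Midpoint: each channel = ⌊(C₁+C₂)/2⌋
R: ⌊(182+97)/2⌋ = 139
G: ⌊(8+187)/2⌋ = 97
B: ⌊(1+42)/2⌋ = 21
= RGB(139, 97, 21)


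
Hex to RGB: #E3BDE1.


E3 → 227 (R)
BD → 189 (G)
E1 → 225 (B)
= RGB(227, 189, 225)


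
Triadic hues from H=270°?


Triadic: equally spaced at 120° intervals
H1 = 270°
H2 = (270 + 120) mod 360 = 30°
H3 = (270 + 240) mod 360 = 150°
Triadic = 270°, 30°, 150°


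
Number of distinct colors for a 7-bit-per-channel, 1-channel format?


Total bits = 7 bits/channel × 1 channels = 7 bits
Distinct colors = 2^7
= 128 colors


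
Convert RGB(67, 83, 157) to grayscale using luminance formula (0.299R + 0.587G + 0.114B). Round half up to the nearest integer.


Gray = 0.299×R + 0.587×G + 0.114×B
Gray = 0.299×67 + 0.587×83 + 0.114×157
Gray = 20.033 + 48.721 + 17.898
Gray = 86.652 → round half up → 87
Gray = 87


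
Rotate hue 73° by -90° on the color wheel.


New hue = (H + rotation) mod 360
New hue = (73 -90) mod 360
= -17 mod 360
= 343°


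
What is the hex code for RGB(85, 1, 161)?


R = 85 → 55 (hex)
G = 1 → 01 (hex)
B = 161 → A1 (hex)
Hex = #5501A1


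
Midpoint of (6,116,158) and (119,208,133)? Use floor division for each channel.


Midpoint: each channel = ⌊(C₁+C₂)/2⌋
R: ⌊(6+119)/2⌋ = 62
G: ⌊(116+208)/2⌋ = 162
B: ⌊(158+133)/2⌋ = 145
= RGB(62, 162, 145)


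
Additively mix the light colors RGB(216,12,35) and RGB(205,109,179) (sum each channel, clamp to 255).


Additive: each channel = min(255, C₁+C₂)
R: 216+205 = 421 → 255
G: 12+109 = 121 → 121
B: 35+179 = 214 → 214
= RGB(255, 121, 214)


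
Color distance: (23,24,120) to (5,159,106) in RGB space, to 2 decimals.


d = √[(R₁-R₂)² + (G₁-G₂)² + (B₁-B₂)²]
d = √[(23-5)² + (24-159)² + (120-106)²]
d = √[324 + 18225 + 196]
d = √18745
d ≈ 136.91


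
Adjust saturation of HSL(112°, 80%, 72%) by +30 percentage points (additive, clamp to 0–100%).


Original S = 80%
Adjustment = +30 percentage points
New S = 80 + (30) = 110
Clamp to [0, 100] → 100
= HSL(112°, 100%, 72%)


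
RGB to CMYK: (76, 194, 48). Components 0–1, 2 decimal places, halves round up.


R'=76/255≈0.2980, G'=194/255≈0.7608, B'=48/255≈0.1882
K = 1 - max(R',G',B') = 1 - 194/255 = 61/255 = 0.23921… → 0.24
(1-R'-K)/(1-K) simplifies to (max-R)/max with max = 194:
C = (194-76)/194 = 118/194 = 0.60824… → 0.61
M = (194-194)/194 = 0/194 = 0 → 0.00
Y = (194-48)/194 = 146/194 = 0.75257… → 0.75
= CMYK(0.61, 0.00, 0.75, 0.24)


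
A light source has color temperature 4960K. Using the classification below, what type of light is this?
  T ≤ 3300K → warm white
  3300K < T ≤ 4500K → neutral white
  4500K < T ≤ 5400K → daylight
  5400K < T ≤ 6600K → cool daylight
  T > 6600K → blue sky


Temperature: 4960K
4500K < 4960K ≤ 5400K → daylight
Classification: daylight


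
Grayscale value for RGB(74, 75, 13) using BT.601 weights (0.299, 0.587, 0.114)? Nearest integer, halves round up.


Gray = 0.299×R + 0.587×G + 0.114×B
Gray = 0.299×74 + 0.587×75 + 0.114×13
Gray = 22.126 + 44.025 + 1.482
Gray = 67.633 → round half up → 68
Gray = 68


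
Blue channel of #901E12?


Color: #901E12
R = 90 = 144
G = 1E = 30
B = 12 = 18
Blue = 18


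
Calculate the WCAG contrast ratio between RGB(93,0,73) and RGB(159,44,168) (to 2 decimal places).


Linearize each sRGB channel c=v/255: c/12.92 if c ≤ 0.04045 else ((c+0.055)/1.055)^2.4
L = 0.2126×R_lin + 0.7152×G_lin + 0.0722×B_lin
Color 1 (93,0,73):
  R=93: 93/255≈0.3647 > 0.04045 → ((0.3647+0.055)/1.055)^2.4 ≈ 0.10946
  G=0: 0/255≈0.0000 ≤ 0.04045 → 0.0000/12.92 ≈ 0.00000
  B=73: 73/255≈0.2863 > 0.04045 → ((0.2863+0.055)/1.055)^2.4 ≈ 0.06663
  L1 = 0.2126×0.10946 + 0.7152×0.00000 + 0.0722×0.06663 ≈ 0.02808
Color 2 (159,44,168):
  R=159: 159/255≈0.6235 > 0.04045 → ((0.6235+0.055)/1.055)^2.4 ≈ 0.34670
  G=44: 44/255≈0.1725 > 0.04045 → ((0.1725+0.055)/1.055)^2.4 ≈ 0.02519
  B=168: 168/255≈0.6588 > 0.04045 → ((0.6588+0.055)/1.055)^2.4 ≈ 0.39157
  L2 = 0.2126×0.34670 + 0.7152×0.02519 + 0.0722×0.39157 ≈ 0.11999
Lighter = 0.11999, Darker = 0.02808
Ratio = (L_lighter + 0.05) / (L_darker + 0.05)
Ratio = (0.11999 + 0.05) / (0.02808 + 0.05) = 0.16999 / 0.07808 ≈ 2.1771
Ratio ≈ 2.18:1


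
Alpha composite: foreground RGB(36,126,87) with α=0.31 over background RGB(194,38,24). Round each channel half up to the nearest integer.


C = α×F + (1-α)×B, with 1-α = 0.69
R: 0.31×36 + 0.69×194 = 11.16 + 133.86 = 145.02 → 145
G: 0.31×126 + 0.69×38 = 39.06 + 26.22 = 65.28 → 65
B: 0.31×87 + 0.69×24 = 26.97 + 16.56 = 43.53 → 44
= RGB(145, 65, 44)


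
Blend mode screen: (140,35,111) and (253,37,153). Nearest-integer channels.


Screen: C = 255 - (255-A)×(255-B)/255, rounded to nearest integer
R: 255 - (255-140)×(255-253)/255 = 255 - 230/255 ≈ 255 - 0.902 = 254.098 → 254
G: 255 - (255-35)×(255-37)/255 = 255 - 47960/255 ≈ 255 - 188.078 = 66.922 → 67
B: 255 - (255-111)×(255-153)/255 = 255 - 14688/255 ≈ 255 - 57.600 = 197.400 → 197
= RGB(254, 67, 197)


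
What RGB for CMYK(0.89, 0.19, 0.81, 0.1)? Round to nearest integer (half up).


R = 255 × (1-C) × (1-K) = 255 × 0.11 × 0.90 = 25.245 → 25
G = 255 × (1-M) × (1-K) = 255 × 0.81 × 0.90 = 185.895 → 186
B = 255 × (1-Y) × (1-K) = 255 × 0.19 × 0.90 = 43.605 → 44
= RGB(25, 186, 44)


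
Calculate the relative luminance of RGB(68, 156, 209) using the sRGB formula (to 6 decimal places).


Linearize each channel (sRGB transfer function): c = v/255; c_lin = c/12.92 if c ≤ 0.04045, else ((c+0.055)/1.055)^2.4
  R: 68/255 ≈ 0.266667 > 0.04045 → ((0.266667+0.055)/1.055)^2.4 ≈ 0.057805
  G: 156/255 ≈ 0.611765 > 0.04045 → ((0.611765+0.055)/1.055)^2.4 ≈ 0.332452
  B: 209/255 ≈ 0.819608 > 0.04045 → ((0.819608+0.055)/1.055)^2.4 ≈ 0.637597
R_lin = 0.057805, G_lin = 0.332452, B_lin = 0.637597
L = 0.2126×R + 0.7152×G + 0.0722×B
L = 0.2126×0.057805 + 0.7152×0.332452 + 0.0722×0.637597
L ≈ 0.296093


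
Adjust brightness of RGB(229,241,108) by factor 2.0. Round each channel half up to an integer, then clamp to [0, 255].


Multiply each channel by 2.0, round half up, clamp to [0, 255]
R: 229×2.0 = 458 → clamp → 255
G: 241×2.0 = 482 → clamp → 255
B: 108×2.0 = 216
= RGB(255, 255, 216)


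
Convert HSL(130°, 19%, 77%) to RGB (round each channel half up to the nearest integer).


H=130°, S=0.19, L=0.77
C = (1-|2L-1|)×S = (1-|0.54|)×0.19 = 0.0874
H' = H/60 = 130/60 ≈ 2.1667; X = C×(1-|H' mod 2 - 1|) ≈ 0.0146
m = L - C/2 = 0.77 - 0.0437 = 0.7263
Sector ⌊H'⌋ = 2 → (R',G',B') = (0.0, 0.0874, ≈0.0146)
RGB = ((R'+m)×255, (G'+m)×255, (B'+m)×255) = (185.2065, 207.4935, 188.921)
Round half up → RGB(185, 207, 189)


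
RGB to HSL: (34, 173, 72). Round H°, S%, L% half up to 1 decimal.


Normalize: R'=34/255≈0.1333, G'=173/255≈0.6784, B'=72/255≈0.2824
Max=173/255, Min=34/255, Δ=Max-Min=139/255
L = (Max+Min)/2 = (173+34)/510 = 207/510 = 0.40588… → L = 40.6%
L ≤ 0.5 → S = Δ/(Max+Min) = 139/(173+34) = 139/207 = 0.67149… → S = 67.1%
(the 1/255 factors cancel in S and H, so raw channel differences can be used)
Max is G' → H = 60 × ((B-R)/Δ + 2) = 60 × ((72-34)/139 + 2)
  38/139 + 2 = 0.2733… + 2 = 2.2733…
  H = 60 × 2.2733… = 136.402…° → H = 136.4°
= HSL(136.4°, 67.1%, 40.6%)


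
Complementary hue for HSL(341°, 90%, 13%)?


Complement = opposite side of color wheel = hue + 180°
H' = (341 + 180) mod 360 = 161°
S and L unchanged.
= HSL(161°, 90%, 13%)


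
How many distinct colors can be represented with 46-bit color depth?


Colors = 2^bits = 2^46
= 70,368,744,177,664 colors


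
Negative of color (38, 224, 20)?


Invert: (255-R, 255-G, 255-B)
R: 255-38 = 217
G: 255-224 = 31
B: 255-20 = 235
= RGB(217, 31, 235)


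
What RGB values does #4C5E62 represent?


4C → 76 (R)
5E → 94 (G)
62 → 98 (B)
= RGB(76, 94, 98)


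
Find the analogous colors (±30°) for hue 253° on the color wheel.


Base hue: 253°
Left analog: (253 - 30) mod 360 = 223°
Right analog: (253 + 30) mod 360 = 283°
Analogous hues = 223° and 283°


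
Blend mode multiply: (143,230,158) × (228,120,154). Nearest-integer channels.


Multiply: C = A×B/255, rounded to nearest integer
R: 143×228/255 = 32604/255 ≈ 127.859 → 128
G: 230×120/255 = 27600/255 ≈ 108.235 → 108
B: 158×154/255 = 24332/255 ≈ 95.420 → 95
= RGB(128, 108, 95)


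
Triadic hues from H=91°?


Triadic: equally spaced at 120° intervals
H1 = 91°
H2 = (91 + 120) mod 360 = 211°
H3 = (91 + 240) mod 360 = 331°
Triadic = 91°, 211°, 331°


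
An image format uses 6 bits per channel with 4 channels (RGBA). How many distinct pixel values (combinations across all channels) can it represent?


Total bits = 6 bits/channel × 4 channels = 24 bits
Distinct pixel values = 2^24
= 16,777,216 pixel values


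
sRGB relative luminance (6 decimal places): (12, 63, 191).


Linearize each channel (sRGB transfer function): c = v/255; c_lin = c/12.92 if c ≤ 0.04045, else ((c+0.055)/1.055)^2.4
  R: 12/255 ≈ 0.047059 > 0.04045 → ((0.047059+0.055)/1.055)^2.4 ≈ 0.003677
  G: 63/255 ≈ 0.247059 > 0.04045 → ((0.247059+0.055)/1.055)^2.4 ≈ 0.049707
  B: 191/255 ≈ 0.749020 > 0.04045 → ((0.749020+0.055)/1.055)^2.4 ≈ 0.520996
R_lin = 0.003677, G_lin = 0.049707, B_lin = 0.520996
L = 0.2126×R + 0.7152×G + 0.0722×B
L = 0.2126×0.003677 + 0.7152×0.049707 + 0.0722×0.520996
L ≈ 0.073948


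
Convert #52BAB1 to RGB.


52 → 82 (R)
BA → 186 (G)
B1 → 177 (B)
= RGB(82, 186, 177)


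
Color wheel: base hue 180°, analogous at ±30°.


Base hue: 180°
Left analog: (180 - 30) mod 360 = 150°
Right analog: (180 + 30) mod 360 = 210°
Analogous hues = 150° and 210°


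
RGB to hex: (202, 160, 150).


R = 202 → CA (hex)
G = 160 → A0 (hex)
B = 150 → 96 (hex)
Hex = #CAA096


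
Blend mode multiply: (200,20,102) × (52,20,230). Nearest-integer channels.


Multiply: C = A×B/255, rounded to nearest integer
R: 200×52/255 = 10400/255 ≈ 40.784 → 41
G: 20×20/255 = 400/255 ≈ 1.569 → 2
B: 102×230/255 = 23460/255 ≈ 92.000 → 92
= RGB(41, 2, 92)


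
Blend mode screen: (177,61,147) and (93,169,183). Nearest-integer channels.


Screen: C = 255 - (255-A)×(255-B)/255, rounded to nearest integer
R: 255 - (255-177)×(255-93)/255 = 255 - 12636/255 ≈ 255 - 49.553 = 205.447 → 205
G: 255 - (255-61)×(255-169)/255 = 255 - 16684/255 ≈ 255 - 65.427 = 189.573 → 190
B: 255 - (255-147)×(255-183)/255 = 255 - 7776/255 ≈ 255 - 30.494 = 224.506 → 225
= RGB(205, 190, 225)


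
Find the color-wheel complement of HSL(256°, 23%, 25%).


Complement = opposite side of color wheel = hue + 180°
H' = (256 + 180) mod 360 = 76°
S and L unchanged.
= HSL(76°, 23%, 25%)


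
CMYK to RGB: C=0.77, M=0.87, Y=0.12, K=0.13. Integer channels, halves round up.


R = 255 × (1-C) × (1-K) = 255 × 0.23 × 0.87 = 51.0255 → 51
G = 255 × (1-M) × (1-K) = 255 × 0.13 × 0.87 = 28.8405 → 29
B = 255 × (1-Y) × (1-K) = 255 × 0.88 × 0.87 = 195.228 → 195
= RGB(51, 29, 195)
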